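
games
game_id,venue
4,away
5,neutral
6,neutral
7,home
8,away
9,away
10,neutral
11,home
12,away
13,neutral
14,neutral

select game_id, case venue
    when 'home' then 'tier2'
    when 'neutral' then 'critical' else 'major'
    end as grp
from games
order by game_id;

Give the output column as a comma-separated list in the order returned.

major, critical, critical, tier2, major, major, critical, tier2, major, critical, critical

game_id=4: ELSE → major
game_id=5: venue='neutral' → critical
game_id=6: venue='neutral' → critical
game_id=7: venue='home' → tier2
game_id=8: ELSE → major
game_id=9: ELSE → major
game_id=10: venue='neutral' → critical
game_id=11: venue='home' → tier2
game_id=12: ELSE → major
game_id=13: venue='neutral' → critical
game_id=14: venue='neutral' → critical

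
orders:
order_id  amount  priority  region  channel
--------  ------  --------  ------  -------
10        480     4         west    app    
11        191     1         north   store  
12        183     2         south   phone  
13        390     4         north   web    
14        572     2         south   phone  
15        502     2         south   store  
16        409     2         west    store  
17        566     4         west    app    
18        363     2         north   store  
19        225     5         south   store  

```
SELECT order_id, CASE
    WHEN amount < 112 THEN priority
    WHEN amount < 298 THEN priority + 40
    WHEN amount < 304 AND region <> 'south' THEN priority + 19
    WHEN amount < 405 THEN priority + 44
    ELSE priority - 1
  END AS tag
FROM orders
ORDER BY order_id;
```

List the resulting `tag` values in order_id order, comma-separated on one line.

3, 41, 42, 48, 1, 1, 1, 3, 46, 45

order_id=10: ELSE → 3
order_id=11: amount < 298 → 41
order_id=12: amount < 298 → 42
order_id=13: amount < 405 → 48
order_id=14: ELSE → 1
order_id=15: ELSE → 1
order_id=16: ELSE → 1
order_id=17: ELSE → 3
order_id=18: amount < 405 → 46
order_id=19: amount < 298 → 45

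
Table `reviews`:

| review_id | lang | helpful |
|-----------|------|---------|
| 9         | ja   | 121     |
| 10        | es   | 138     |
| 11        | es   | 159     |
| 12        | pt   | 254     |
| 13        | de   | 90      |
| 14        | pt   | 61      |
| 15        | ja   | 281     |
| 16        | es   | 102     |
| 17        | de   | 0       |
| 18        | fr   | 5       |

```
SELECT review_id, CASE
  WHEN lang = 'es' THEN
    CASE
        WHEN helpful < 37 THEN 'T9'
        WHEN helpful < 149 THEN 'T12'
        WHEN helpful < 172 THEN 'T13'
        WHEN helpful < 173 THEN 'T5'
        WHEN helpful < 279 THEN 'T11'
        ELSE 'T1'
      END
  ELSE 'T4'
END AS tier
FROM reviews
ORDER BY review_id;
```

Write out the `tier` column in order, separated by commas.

review_id=9: lang='ja' → outer ELSE → T4
review_id=10: lang='es' → inner[helpful < 149] → T12
review_id=11: lang='es' → inner[helpful < 172] → T13
review_id=12: lang='pt' → outer ELSE → T4
review_id=13: lang='de' → outer ELSE → T4
review_id=14: lang='pt' → outer ELSE → T4
review_id=15: lang='ja' → outer ELSE → T4
review_id=16: lang='es' → inner[helpful < 149] → T12
review_id=17: lang='de' → outer ELSE → T4
review_id=18: lang='fr' → outer ELSE → T4

T4, T12, T13, T4, T4, T4, T4, T12, T4, T4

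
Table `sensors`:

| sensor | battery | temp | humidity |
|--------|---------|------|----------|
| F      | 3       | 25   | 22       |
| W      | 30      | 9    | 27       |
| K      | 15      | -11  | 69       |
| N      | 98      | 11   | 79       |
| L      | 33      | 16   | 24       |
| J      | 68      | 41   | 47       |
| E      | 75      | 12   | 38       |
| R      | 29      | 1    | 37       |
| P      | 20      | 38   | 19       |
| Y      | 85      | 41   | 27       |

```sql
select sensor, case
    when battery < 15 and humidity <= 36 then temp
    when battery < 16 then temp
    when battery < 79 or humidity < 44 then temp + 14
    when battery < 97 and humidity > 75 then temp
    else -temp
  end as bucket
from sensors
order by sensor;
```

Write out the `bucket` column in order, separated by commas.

26, 25, 55, -11, 30, -11, 52, 15, 23, 55

sensor=E: battery < 79 or humidity < 44 → 26
sensor=F: battery < 15 and humidity <= 36 → 25
sensor=J: battery < 79 or humidity < 44 → 55
sensor=K: battery < 16 → -11
sensor=L: battery < 79 or humidity < 44 → 30
sensor=N: ELSE → -11
sensor=P: battery < 79 or humidity < 44 → 52
sensor=R: battery < 79 or humidity < 44 → 15
sensor=W: battery < 79 or humidity < 44 → 23
sensor=Y: battery < 79 or humidity < 44 → 55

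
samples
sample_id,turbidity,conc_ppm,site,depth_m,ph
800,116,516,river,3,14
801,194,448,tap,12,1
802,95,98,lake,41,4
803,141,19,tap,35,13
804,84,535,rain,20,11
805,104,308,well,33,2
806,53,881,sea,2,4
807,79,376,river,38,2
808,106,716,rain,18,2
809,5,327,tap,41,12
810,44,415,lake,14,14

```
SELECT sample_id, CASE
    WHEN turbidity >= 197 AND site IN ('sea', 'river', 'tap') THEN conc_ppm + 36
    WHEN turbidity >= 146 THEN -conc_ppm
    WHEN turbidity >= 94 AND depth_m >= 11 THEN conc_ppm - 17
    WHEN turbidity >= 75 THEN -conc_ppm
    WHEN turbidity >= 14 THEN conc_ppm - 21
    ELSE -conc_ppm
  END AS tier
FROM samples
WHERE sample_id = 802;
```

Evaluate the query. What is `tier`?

81

sample_id = 802: turbidity=95, conc_ppm=98, site=lake, depth_m=41, ph=4.
turbidity >= 197 AND site IN ('sea', 'river', 'tap') → false
turbidity >= 146 → false
turbidity >= 94 AND depth_m >= 11 → true → 81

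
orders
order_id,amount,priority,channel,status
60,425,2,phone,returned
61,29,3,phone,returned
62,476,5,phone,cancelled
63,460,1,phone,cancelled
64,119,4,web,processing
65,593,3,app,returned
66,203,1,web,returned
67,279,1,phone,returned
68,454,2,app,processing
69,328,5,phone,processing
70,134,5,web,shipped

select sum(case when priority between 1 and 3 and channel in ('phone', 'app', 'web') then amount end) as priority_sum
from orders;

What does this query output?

order_id=60: ✓ → 425
order_id=61: ✓ → 29
order_id=62: ✗
order_id=63: ✓ → 460
order_id=64: ✗
order_id=65: ✓ → 593
order_id=66: ✓ → 203
order_id=67: ✓ → 279
order_id=68: ✓ → 454
order_id=69: ✗
order_id=70: ✗
priority_sum = 425 + 29 + 460 + 593 + 203 + 279 + 454 = 2443

2443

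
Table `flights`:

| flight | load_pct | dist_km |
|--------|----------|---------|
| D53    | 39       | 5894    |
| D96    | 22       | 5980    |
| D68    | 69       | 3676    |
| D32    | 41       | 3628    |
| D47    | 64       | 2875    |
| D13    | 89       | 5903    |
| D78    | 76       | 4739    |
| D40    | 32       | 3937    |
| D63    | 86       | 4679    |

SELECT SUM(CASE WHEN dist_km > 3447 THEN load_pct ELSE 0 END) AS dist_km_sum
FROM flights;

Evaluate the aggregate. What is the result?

454

flight=D53: ✓ → 39
flight=D96: ✓ → 22
flight=D68: ✓ → 69
flight=D32: ✓ → 41
flight=D47: ✗
flight=D13: ✓ → 89
flight=D78: ✓ → 76
flight=D40: ✓ → 32
flight=D63: ✓ → 86
dist_km_sum = 39 + 22 + 69 + 41 + 89 + 76 + 32 + 86 = 454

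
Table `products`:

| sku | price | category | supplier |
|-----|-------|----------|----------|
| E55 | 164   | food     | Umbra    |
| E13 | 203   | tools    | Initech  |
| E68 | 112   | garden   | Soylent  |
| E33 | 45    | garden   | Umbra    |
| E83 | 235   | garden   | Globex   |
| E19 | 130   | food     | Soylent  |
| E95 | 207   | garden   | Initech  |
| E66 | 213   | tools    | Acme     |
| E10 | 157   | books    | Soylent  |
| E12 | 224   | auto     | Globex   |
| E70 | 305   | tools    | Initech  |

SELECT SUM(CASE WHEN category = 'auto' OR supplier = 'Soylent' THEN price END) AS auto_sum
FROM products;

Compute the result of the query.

623

sku=E55: ✗
sku=E13: ✗
sku=E68: ✓ → 112
sku=E33: ✗
sku=E83: ✗
sku=E19: ✓ → 130
sku=E95: ✗
sku=E66: ✗
sku=E10: ✓ → 157
sku=E12: ✓ → 224
sku=E70: ✗
auto_sum = 112 + 130 + 157 + 224 = 623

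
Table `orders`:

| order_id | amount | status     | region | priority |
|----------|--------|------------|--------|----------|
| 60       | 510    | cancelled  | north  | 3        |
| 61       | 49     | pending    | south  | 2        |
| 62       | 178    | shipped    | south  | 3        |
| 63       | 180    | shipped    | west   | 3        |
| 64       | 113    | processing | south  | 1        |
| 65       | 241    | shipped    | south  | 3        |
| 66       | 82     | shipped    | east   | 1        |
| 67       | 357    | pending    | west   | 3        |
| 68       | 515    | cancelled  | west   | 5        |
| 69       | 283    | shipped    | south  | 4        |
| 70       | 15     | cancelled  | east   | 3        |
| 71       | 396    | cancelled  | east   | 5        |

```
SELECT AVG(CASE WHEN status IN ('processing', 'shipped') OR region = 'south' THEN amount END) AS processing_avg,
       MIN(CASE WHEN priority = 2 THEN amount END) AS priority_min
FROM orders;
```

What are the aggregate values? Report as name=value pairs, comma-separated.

[processing_avg: status IN ('processing', 'shipped') OR region = 'south']
order_id=60: ✗
order_id=61: ✓ → 49
order_id=62: ✓ → 178
order_id=63: ✓ → 180
order_id=64: ✓ → 113
order_id=65: ✓ → 241
order_id=66: ✓ → 82
order_id=67: ✗
order_id=68: ✗
order_id=69: ✓ → 283
order_id=70: ✗
order_id=71: ✗
processing_avg = (49 + 178 + 180 + 113 + 241 + 82 + 283) / 7 = 160.8571428571
—
[priority_min: priority = 2]
order_id=60: ✗
order_id=61: ✓ → 49
order_id=62: ✗
order_id=63: ✗
order_id=64: ✗
order_id=65: ✗
order_id=66: ✗
order_id=67: ✗
order_id=68: ✗
order_id=69: ✗
order_id=70: ✗
order_id=71: ✗
priority_min = MIN(49) = 49

processing_avg=160.8571428571, priority_min=49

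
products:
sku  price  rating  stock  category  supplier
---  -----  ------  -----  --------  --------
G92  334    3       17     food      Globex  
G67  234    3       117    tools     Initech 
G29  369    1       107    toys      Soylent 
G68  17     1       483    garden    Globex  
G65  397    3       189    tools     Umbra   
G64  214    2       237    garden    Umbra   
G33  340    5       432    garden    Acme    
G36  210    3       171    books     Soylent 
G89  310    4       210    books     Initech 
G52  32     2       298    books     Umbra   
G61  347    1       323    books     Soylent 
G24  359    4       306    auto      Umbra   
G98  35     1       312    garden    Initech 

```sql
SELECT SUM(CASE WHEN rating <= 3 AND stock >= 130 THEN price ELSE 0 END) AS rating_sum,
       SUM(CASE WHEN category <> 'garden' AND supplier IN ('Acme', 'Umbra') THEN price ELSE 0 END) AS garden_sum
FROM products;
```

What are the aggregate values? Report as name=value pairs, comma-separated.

[rating_sum: rating <= 3 AND stock >= 130]
sku=G92: ✗
sku=G67: ✗
sku=G29: ✗
sku=G68: ✓ → 17
sku=G65: ✓ → 397
sku=G64: ✓ → 214
sku=G33: ✗
sku=G36: ✓ → 210
sku=G89: ✗
sku=G52: ✓ → 32
sku=G61: ✓ → 347
sku=G24: ✗
sku=G98: ✓ → 35
rating_sum = 17 + 397 + 214 + 210 + 32 + 347 + 35 = 1252
—
[garden_sum: category <> 'garden' AND supplier IN ('Acme', 'Umbra')]
sku=G92: ✗
sku=G67: ✗
sku=G29: ✗
sku=G68: ✗
sku=G65: ✓ → 397
sku=G64: ✗
sku=G33: ✗
sku=G36: ✗
sku=G89: ✗
sku=G52: ✓ → 32
sku=G61: ✗
sku=G24: ✓ → 359
sku=G98: ✗
garden_sum = 397 + 32 + 359 = 788

rating_sum=1252, garden_sum=788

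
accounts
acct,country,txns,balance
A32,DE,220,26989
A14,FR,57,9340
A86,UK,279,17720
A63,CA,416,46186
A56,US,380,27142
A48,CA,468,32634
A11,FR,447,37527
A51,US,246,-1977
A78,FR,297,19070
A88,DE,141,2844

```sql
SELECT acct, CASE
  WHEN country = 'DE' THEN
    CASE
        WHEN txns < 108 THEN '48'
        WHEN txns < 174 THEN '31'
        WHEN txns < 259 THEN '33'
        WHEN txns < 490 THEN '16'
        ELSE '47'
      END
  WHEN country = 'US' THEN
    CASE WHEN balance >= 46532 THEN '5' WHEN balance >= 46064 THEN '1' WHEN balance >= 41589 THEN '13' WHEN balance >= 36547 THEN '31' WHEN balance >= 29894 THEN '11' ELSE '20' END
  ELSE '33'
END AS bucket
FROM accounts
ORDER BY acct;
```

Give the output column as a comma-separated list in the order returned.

33, 33, 33, 33, 20, 20, 33, 33, 33, 31

acct=A11: country='FR' → outer ELSE → 33
acct=A14: country='FR' → outer ELSE → 33
acct=A32: country='DE' → inner[txns < 259] → 33
acct=A48: country='CA' → outer ELSE → 33
acct=A51: country='US' → inner[ELSE] → 20
acct=A56: country='US' → inner[ELSE] → 20
acct=A63: country='CA' → outer ELSE → 33
acct=A78: country='FR' → outer ELSE → 33
acct=A86: country='UK' → outer ELSE → 33
acct=A88: country='DE' → inner[txns < 174] → 31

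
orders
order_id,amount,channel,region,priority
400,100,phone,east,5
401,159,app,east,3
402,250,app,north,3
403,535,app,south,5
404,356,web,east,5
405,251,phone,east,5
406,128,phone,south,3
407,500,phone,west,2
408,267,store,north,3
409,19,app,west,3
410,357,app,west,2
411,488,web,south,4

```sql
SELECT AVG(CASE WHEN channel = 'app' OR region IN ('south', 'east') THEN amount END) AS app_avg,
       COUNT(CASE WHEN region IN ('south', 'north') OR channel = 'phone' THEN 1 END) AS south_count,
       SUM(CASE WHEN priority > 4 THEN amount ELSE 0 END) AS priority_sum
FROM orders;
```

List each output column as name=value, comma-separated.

[app_avg: channel = 'app' OR region IN ('south', 'east')]
order_id=400: ✓ → 100
order_id=401: ✓ → 159
order_id=402: ✓ → 250
order_id=403: ✓ → 535
order_id=404: ✓ → 356
order_id=405: ✓ → 251
order_id=406: ✓ → 128
order_id=407: ✗
order_id=408: ✗
order_id=409: ✓ → 19
order_id=410: ✓ → 357
order_id=411: ✓ → 488
app_avg = (100 + 159 + 250 + 535 + 356 + 251 + 128 + 19 + 357 + 488) / 10 = 264.3
—
[south_count: region IN ('south', 'north') OR channel = 'phone']
order_id=400: ✓ → 1
order_id=401: ✗
order_id=402: ✓ → 1
order_id=403: ✓ → 1
order_id=404: ✗
order_id=405: ✓ → 1
order_id=406: ✓ → 1
order_id=407: ✓ → 1
order_id=408: ✓ → 1
order_id=409: ✗
order_id=410: ✗
order_id=411: ✓ → 1
south_count = COUNT(1, 1, 1, 1, 1, 1, 1, 1) = 8
—
[priority_sum: priority > 4]
order_id=400: ✓ → 100
order_id=401: ✗
order_id=402: ✗
order_id=403: ✓ → 535
order_id=404: ✓ → 356
order_id=405: ✓ → 251
order_id=406: ✗
order_id=407: ✗
order_id=408: ✗
order_id=409: ✗
order_id=410: ✗
order_id=411: ✗
priority_sum = 100 + 535 + 356 + 251 = 1242

app_avg=264.3, south_count=8, priority_sum=1242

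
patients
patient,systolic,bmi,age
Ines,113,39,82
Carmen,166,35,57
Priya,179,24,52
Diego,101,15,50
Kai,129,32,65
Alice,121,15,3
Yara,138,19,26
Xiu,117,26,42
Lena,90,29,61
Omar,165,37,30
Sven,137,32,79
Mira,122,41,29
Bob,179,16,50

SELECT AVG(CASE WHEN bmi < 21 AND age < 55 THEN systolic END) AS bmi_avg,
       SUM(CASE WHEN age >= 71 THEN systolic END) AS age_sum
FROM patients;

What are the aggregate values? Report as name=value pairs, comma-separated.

bmi_avg=134.75, age_sum=250

[bmi_avg: bmi < 21 AND age < 55]
patient=Ines: ✗
patient=Carmen: ✗
patient=Priya: ✗
patient=Diego: ✓ → 101
patient=Kai: ✗
patient=Alice: ✓ → 121
patient=Yara: ✓ → 138
patient=Xiu: ✗
patient=Lena: ✗
patient=Omar: ✗
patient=Sven: ✗
patient=Mira: ✗
patient=Bob: ✓ → 179
bmi_avg = (101 + 121 + 138 + 179) / 4 = 134.75
—
[age_sum: age >= 71]
patient=Ines: ✓ → 113
patient=Carmen: ✗
patient=Priya: ✗
patient=Diego: ✗
patient=Kai: ✗
patient=Alice: ✗
patient=Yara: ✗
patient=Xiu: ✗
patient=Lena: ✗
patient=Omar: ✗
patient=Sven: ✓ → 137
patient=Mira: ✗
patient=Bob: ✗
age_sum = 113 + 137 = 250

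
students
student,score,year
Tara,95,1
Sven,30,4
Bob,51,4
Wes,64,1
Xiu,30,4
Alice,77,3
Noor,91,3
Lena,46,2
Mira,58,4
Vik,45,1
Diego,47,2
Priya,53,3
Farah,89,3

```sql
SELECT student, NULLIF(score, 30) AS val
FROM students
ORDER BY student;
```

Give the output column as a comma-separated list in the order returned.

student=Alice: score=77 vs 30: differ → 77
student=Bob: score=51 vs 30: differ → 51
student=Diego: score=47 vs 30: differ → 47
student=Farah: score=89 vs 30: differ → 89
student=Lena: score=46 vs 30: differ → 46
student=Mira: score=58 vs 30: differ → 58
student=Noor: score=91 vs 30: differ → 91
student=Priya: score=53 vs 30: differ → 53
student=Sven: score=30 vs 30: equal → NULL
student=Tara: score=95 vs 30: differ → 95
student=Vik: score=45 vs 30: differ → 45
student=Wes: score=64 vs 30: differ → 64
student=Xiu: score=30 vs 30: equal → NULL

77, 51, 47, 89, 46, 58, 91, 53, NULL, 95, 45, 64, NULL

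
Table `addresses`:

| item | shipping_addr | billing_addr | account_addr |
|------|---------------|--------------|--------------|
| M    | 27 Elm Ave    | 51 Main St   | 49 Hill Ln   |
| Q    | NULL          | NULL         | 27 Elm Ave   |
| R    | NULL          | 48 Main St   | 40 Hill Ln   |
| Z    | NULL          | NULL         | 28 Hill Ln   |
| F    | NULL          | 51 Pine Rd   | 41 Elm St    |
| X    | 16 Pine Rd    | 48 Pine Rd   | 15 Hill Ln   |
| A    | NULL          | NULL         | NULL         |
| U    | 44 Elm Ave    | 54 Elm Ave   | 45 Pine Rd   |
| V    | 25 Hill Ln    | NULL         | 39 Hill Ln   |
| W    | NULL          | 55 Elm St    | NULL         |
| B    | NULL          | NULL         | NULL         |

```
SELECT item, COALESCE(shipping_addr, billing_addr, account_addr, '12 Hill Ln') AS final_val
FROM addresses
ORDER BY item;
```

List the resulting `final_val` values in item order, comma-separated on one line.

12 Hill Ln, 12 Hill Ln, 51 Pine Rd, 27 Elm Ave, 27 Elm Ave, 48 Main St, 44 Elm Ave, 25 Hill Ln, 55 Elm St, 16 Pine Rd, 28 Hill Ln

item=A: shipping_addr=NULL, billing_addr=NULL, account_addr=NULL, → literal 12 Hill Ln → 12 Hill Ln
item=B: shipping_addr=NULL, billing_addr=NULL, account_addr=NULL, → literal 12 Hill Ln → 12 Hill Ln
item=F: shipping_addr=NULL, billing_addr=51 Pine Rd → 51 Pine Rd
item=M: shipping_addr=27 Elm Ave → 27 Elm Ave
item=Q: shipping_addr=NULL, billing_addr=NULL, account_addr=27 Elm Ave → 27 Elm Ave
item=R: shipping_addr=NULL, billing_addr=48 Main St → 48 Main St
item=U: shipping_addr=44 Elm Ave → 44 Elm Ave
item=V: shipping_addr=25 Hill Ln → 25 Hill Ln
item=W: shipping_addr=NULL, billing_addr=55 Elm St → 55 Elm St
item=X: shipping_addr=16 Pine Rd → 16 Pine Rd
item=Z: shipping_addr=NULL, billing_addr=NULL, account_addr=28 Hill Ln → 28 Hill Ln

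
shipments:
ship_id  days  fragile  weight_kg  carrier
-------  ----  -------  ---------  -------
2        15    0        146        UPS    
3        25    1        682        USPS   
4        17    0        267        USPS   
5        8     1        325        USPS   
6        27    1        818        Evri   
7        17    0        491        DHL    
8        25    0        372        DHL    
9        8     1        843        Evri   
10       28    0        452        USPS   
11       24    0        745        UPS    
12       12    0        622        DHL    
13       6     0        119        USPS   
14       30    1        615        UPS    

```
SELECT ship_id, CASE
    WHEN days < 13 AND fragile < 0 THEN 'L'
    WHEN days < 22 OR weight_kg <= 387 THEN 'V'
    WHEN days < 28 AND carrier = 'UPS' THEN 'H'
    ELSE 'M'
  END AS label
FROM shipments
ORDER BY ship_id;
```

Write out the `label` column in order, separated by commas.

ship_id=2: days < 22 OR weight_kg <= 387 → V
ship_id=3: ELSE → M
ship_id=4: days < 22 OR weight_kg <= 387 → V
ship_id=5: days < 22 OR weight_kg <= 387 → V
ship_id=6: ELSE → M
ship_id=7: days < 22 OR weight_kg <= 387 → V
ship_id=8: days < 22 OR weight_kg <= 387 → V
ship_id=9: days < 22 OR weight_kg <= 387 → V
ship_id=10: ELSE → M
ship_id=11: days < 28 AND carrier = 'UPS' → H
ship_id=12: days < 22 OR weight_kg <= 387 → V
ship_id=13: days < 22 OR weight_kg <= 387 → V
ship_id=14: ELSE → M

V, M, V, V, M, V, V, V, M, H, V, V, M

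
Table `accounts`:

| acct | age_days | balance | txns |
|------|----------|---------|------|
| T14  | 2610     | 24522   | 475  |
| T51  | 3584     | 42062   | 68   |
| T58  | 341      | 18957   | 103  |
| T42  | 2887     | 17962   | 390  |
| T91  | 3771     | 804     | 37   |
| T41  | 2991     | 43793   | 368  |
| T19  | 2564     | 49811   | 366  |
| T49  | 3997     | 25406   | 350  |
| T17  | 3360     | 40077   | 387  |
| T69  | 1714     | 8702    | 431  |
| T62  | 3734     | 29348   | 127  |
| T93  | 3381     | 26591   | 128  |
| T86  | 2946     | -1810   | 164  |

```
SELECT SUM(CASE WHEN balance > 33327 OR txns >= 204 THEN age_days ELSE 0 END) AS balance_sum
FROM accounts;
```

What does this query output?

acct=T14: ✓ → 2610
acct=T51: ✓ → 3584
acct=T58: ✗
acct=T42: ✓ → 2887
acct=T91: ✗
acct=T41: ✓ → 2991
acct=T19: ✓ → 2564
acct=T49: ✓ → 3997
acct=T17: ✓ → 3360
acct=T69: ✓ → 1714
acct=T62: ✗
acct=T93: ✗
acct=T86: ✗
balance_sum = 2610 + 3584 + 2887 + 2991 + 2564 + 3997 + 3360 + 1714 = 23707

23707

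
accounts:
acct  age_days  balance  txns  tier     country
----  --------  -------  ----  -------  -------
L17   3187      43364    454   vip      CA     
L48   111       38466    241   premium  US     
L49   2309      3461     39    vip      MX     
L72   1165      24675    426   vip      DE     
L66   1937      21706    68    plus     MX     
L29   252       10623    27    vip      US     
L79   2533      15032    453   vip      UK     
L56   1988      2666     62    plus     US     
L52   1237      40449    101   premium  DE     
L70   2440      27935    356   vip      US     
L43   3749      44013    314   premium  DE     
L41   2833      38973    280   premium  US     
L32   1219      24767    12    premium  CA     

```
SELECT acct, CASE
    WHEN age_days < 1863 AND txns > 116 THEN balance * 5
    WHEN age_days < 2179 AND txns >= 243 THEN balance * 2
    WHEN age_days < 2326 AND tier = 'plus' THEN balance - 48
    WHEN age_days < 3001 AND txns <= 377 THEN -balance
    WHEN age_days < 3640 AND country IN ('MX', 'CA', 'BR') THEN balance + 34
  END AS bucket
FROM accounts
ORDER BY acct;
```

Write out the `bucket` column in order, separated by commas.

43398, -10623, -24767, -38973, NULL, 192330, -3461, -40449, 2618, 21658, -27935, 123375, NULL

acct=L17: age_days < 3640 AND country IN ('MX', 'CA', 'BR') → 43398
acct=L29: age_days < 3001 AND txns <= 377 → -10623
acct=L32: age_days < 3001 AND txns <= 377 → -24767
acct=L41: age_days < 3001 AND txns <= 377 → -38973
acct=L43: (no match → NULL) → NULL
acct=L48: age_days < 1863 AND txns > 116 → 192330
acct=L49: age_days < 3001 AND txns <= 377 → -3461
acct=L52: age_days < 3001 AND txns <= 377 → -40449
acct=L56: age_days < 2326 AND tier = 'plus' → 2618
acct=L66: age_days < 2326 AND tier = 'plus' → 21658
acct=L70: age_days < 3001 AND txns <= 377 → -27935
acct=L72: age_days < 1863 AND txns > 116 → 123375
acct=L79: (no match → NULL) → NULL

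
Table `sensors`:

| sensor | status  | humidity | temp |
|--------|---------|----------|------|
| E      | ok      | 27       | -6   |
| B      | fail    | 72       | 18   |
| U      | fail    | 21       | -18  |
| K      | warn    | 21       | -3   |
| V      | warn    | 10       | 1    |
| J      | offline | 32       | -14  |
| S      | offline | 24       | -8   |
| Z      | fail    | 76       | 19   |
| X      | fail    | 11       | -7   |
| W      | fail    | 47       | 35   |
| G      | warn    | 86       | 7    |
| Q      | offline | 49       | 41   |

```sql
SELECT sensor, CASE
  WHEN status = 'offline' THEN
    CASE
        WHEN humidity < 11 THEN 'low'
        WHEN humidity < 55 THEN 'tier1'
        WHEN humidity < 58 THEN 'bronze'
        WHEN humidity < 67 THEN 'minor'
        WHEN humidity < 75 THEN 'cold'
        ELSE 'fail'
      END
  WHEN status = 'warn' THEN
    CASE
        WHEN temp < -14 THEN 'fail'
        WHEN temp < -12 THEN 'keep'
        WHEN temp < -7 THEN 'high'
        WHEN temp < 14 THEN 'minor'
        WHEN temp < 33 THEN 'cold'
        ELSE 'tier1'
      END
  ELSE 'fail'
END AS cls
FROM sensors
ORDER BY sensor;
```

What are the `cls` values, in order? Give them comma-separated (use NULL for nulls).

fail, fail, minor, tier1, minor, tier1, tier1, fail, minor, fail, fail, fail

sensor=B: status='fail' → outer ELSE → fail
sensor=E: status='ok' → outer ELSE → fail
sensor=G: status='warn' → inner[temp < 14] → minor
sensor=J: status='offline' → inner[humidity < 55] → tier1
sensor=K: status='warn' → inner[temp < 14] → minor
sensor=Q: status='offline' → inner[humidity < 55] → tier1
sensor=S: status='offline' → inner[humidity < 55] → tier1
sensor=U: status='fail' → outer ELSE → fail
sensor=V: status='warn' → inner[temp < 14] → minor
sensor=W: status='fail' → outer ELSE → fail
sensor=X: status='fail' → outer ELSE → fail
sensor=Z: status='fail' → outer ELSE → fail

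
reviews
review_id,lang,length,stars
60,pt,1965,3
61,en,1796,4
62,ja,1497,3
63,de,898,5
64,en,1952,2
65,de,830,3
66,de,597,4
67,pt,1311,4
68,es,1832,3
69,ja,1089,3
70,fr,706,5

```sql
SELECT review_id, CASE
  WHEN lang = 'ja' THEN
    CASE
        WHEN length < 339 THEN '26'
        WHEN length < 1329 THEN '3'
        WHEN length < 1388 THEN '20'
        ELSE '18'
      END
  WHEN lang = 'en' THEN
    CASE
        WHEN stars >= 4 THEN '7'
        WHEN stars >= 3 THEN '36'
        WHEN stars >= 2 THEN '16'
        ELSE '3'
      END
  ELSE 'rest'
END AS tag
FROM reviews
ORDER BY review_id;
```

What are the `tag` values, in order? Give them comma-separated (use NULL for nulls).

review_id=60: lang='pt' → outer ELSE → rest
review_id=61: lang='en' → inner[stars >= 4] → 7
review_id=62: lang='ja' → inner[ELSE] → 18
review_id=63: lang='de' → outer ELSE → rest
review_id=64: lang='en' → inner[stars >= 2] → 16
review_id=65: lang='de' → outer ELSE → rest
review_id=66: lang='de' → outer ELSE → rest
review_id=67: lang='pt' → outer ELSE → rest
review_id=68: lang='es' → outer ELSE → rest
review_id=69: lang='ja' → inner[length < 1329] → 3
review_id=70: lang='fr' → outer ELSE → rest

rest, 7, 18, rest, 16, rest, rest, rest, rest, 3, rest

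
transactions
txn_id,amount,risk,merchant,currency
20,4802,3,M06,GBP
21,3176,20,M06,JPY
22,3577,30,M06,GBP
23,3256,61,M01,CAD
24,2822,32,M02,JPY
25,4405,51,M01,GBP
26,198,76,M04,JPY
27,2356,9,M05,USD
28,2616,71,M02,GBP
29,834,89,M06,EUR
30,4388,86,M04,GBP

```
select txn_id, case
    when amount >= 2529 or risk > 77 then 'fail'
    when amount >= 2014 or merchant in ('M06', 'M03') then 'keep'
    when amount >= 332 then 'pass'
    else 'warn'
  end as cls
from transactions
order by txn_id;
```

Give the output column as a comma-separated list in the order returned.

fail, fail, fail, fail, fail, fail, warn, keep, fail, fail, fail

txn_id=20: amount >= 2529 or risk > 77 → fail
txn_id=21: amount >= 2529 or risk > 77 → fail
txn_id=22: amount >= 2529 or risk > 77 → fail
txn_id=23: amount >= 2529 or risk > 77 → fail
txn_id=24: amount >= 2529 or risk > 77 → fail
txn_id=25: amount >= 2529 or risk > 77 → fail
txn_id=26: ELSE → warn
txn_id=27: amount >= 2014 or merchant in ('M06', 'M03') → keep
txn_id=28: amount >= 2529 or risk > 77 → fail
txn_id=29: amount >= 2529 or risk > 77 → fail
txn_id=30: amount >= 2529 or risk > 77 → fail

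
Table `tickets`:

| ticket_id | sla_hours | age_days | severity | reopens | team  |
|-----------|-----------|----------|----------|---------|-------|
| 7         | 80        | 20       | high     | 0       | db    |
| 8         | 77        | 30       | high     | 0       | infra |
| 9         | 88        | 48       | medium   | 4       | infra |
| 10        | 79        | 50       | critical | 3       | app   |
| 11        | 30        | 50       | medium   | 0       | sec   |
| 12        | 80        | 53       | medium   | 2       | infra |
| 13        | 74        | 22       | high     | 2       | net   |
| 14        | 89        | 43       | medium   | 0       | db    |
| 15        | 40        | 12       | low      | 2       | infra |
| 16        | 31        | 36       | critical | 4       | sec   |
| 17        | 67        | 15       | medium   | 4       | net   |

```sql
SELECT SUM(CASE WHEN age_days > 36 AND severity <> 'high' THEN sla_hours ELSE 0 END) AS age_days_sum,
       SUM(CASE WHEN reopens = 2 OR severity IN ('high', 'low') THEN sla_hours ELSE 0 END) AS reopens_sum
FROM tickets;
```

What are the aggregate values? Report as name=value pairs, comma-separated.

age_days_sum=366, reopens_sum=351

[age_days_sum: age_days > 36 AND severity <> 'high']
ticket_id=7: ✗
ticket_id=8: ✗
ticket_id=9: ✓ → 88
ticket_id=10: ✓ → 79
ticket_id=11: ✓ → 30
ticket_id=12: ✓ → 80
ticket_id=13: ✗
ticket_id=14: ✓ → 89
ticket_id=15: ✗
ticket_id=16: ✗
ticket_id=17: ✗
age_days_sum = 88 + 79 + 30 + 80 + 89 = 366
—
[reopens_sum: reopens = 2 OR severity IN ('high', 'low')]
ticket_id=7: ✓ → 80
ticket_id=8: ✓ → 77
ticket_id=9: ✗
ticket_id=10: ✗
ticket_id=11: ✗
ticket_id=12: ✓ → 80
ticket_id=13: ✓ → 74
ticket_id=14: ✗
ticket_id=15: ✓ → 40
ticket_id=16: ✗
ticket_id=17: ✗
reopens_sum = 80 + 77 + 80 + 74 + 40 = 351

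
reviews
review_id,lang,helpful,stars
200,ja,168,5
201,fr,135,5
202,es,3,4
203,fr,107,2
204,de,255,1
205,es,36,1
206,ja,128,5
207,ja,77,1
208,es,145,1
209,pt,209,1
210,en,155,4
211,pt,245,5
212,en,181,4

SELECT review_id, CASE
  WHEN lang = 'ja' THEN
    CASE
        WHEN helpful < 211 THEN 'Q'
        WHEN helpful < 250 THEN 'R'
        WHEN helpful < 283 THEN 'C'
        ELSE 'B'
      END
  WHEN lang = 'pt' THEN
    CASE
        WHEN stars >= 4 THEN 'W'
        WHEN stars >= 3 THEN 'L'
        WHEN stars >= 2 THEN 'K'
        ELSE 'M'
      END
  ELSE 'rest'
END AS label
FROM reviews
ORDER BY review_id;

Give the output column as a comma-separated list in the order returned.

Q, rest, rest, rest, rest, rest, Q, Q, rest, M, rest, W, rest

review_id=200: lang='ja' → inner[helpful < 211] → Q
review_id=201: lang='fr' → outer ELSE → rest
review_id=202: lang='es' → outer ELSE → rest
review_id=203: lang='fr' → outer ELSE → rest
review_id=204: lang='de' → outer ELSE → rest
review_id=205: lang='es' → outer ELSE → rest
review_id=206: lang='ja' → inner[helpful < 211] → Q
review_id=207: lang='ja' → inner[helpful < 211] → Q
review_id=208: lang='es' → outer ELSE → rest
review_id=209: lang='pt' → inner[ELSE] → M
review_id=210: lang='en' → outer ELSE → rest
review_id=211: lang='pt' → inner[stars >= 4] → W
review_id=212: lang='en' → outer ELSE → rest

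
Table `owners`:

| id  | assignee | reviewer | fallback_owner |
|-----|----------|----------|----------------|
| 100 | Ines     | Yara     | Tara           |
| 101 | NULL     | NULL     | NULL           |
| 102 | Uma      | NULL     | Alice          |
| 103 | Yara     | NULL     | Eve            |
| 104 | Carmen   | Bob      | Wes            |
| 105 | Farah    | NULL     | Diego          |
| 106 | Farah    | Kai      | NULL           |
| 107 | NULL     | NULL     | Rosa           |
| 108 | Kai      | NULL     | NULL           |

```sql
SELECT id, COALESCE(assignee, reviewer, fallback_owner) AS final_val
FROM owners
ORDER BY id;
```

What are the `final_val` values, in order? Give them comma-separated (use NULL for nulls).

id=100: assignee=Ines → Ines
id=101: assignee=NULL, reviewer=NULL, fallback_owner=NULL (all NULL) → NULL
id=102: assignee=Uma → Uma
id=103: assignee=Yara → Yara
id=104: assignee=Carmen → Carmen
id=105: assignee=Farah → Farah
id=106: assignee=Farah → Farah
id=107: assignee=NULL, reviewer=NULL, fallback_owner=Rosa → Rosa
id=108: assignee=Kai → Kai

Ines, NULL, Uma, Yara, Carmen, Farah, Farah, Rosa, Kai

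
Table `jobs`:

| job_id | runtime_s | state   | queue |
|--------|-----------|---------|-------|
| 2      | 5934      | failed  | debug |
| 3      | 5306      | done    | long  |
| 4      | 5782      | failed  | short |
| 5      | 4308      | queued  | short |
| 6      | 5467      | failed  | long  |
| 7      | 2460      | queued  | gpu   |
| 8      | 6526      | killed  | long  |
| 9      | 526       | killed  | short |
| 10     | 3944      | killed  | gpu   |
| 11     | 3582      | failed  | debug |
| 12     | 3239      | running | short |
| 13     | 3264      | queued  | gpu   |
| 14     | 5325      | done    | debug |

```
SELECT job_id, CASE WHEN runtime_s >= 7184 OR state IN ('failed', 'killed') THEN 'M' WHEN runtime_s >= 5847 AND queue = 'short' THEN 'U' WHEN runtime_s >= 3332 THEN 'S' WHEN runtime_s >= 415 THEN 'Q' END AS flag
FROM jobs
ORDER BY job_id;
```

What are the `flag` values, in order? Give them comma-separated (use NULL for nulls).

job_id=2: runtime_s >= 7184 OR state IN ('failed', 'killed') → M
job_id=3: runtime_s >= 3332 → S
job_id=4: runtime_s >= 7184 OR state IN ('failed', 'killed') → M
job_id=5: runtime_s >= 3332 → S
job_id=6: runtime_s >= 7184 OR state IN ('failed', 'killed') → M
job_id=7: runtime_s >= 415 → Q
job_id=8: runtime_s >= 7184 OR state IN ('failed', 'killed') → M
job_id=9: runtime_s >= 7184 OR state IN ('failed', 'killed') → M
job_id=10: runtime_s >= 7184 OR state IN ('failed', 'killed') → M
job_id=11: runtime_s >= 7184 OR state IN ('failed', 'killed') → M
job_id=12: runtime_s >= 415 → Q
job_id=13: runtime_s >= 415 → Q
job_id=14: runtime_s >= 3332 → S

M, S, M, S, M, Q, M, M, M, M, Q, Q, S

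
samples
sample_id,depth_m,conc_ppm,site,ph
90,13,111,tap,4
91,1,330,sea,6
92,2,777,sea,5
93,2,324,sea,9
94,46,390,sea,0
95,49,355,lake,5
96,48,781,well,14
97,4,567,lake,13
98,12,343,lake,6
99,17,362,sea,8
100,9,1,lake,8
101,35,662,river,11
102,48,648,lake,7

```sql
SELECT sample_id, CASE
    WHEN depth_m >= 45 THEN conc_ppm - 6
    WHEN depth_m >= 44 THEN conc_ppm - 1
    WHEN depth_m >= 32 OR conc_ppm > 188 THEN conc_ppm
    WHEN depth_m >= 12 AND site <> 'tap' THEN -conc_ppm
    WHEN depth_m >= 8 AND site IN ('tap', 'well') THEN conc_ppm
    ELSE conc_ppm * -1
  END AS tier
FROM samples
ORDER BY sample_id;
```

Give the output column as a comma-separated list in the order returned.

sample_id=90: depth_m >= 8 AND site IN ('tap', 'well') → 111
sample_id=91: depth_m >= 32 OR conc_ppm > 188 → 330
sample_id=92: depth_m >= 32 OR conc_ppm > 188 → 777
sample_id=93: depth_m >= 32 OR conc_ppm > 188 → 324
sample_id=94: depth_m >= 45 → 384
sample_id=95: depth_m >= 45 → 349
sample_id=96: depth_m >= 45 → 775
sample_id=97: depth_m >= 32 OR conc_ppm > 188 → 567
sample_id=98: depth_m >= 32 OR conc_ppm > 188 → 343
sample_id=99: depth_m >= 32 OR conc_ppm > 188 → 362
sample_id=100: ELSE → -1
sample_id=101: depth_m >= 32 OR conc_ppm > 188 → 662
sample_id=102: depth_m >= 45 → 642

111, 330, 777, 324, 384, 349, 775, 567, 343, 362, -1, 662, 642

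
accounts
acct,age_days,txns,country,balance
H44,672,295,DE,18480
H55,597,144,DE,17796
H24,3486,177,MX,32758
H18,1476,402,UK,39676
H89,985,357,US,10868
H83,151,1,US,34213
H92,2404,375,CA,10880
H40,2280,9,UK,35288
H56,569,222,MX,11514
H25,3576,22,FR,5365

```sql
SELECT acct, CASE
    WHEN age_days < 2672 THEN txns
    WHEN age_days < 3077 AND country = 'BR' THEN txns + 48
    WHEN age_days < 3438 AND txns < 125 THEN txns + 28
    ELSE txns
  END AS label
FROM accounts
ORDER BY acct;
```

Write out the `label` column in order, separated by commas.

402, 177, 22, 9, 295, 144, 222, 1, 357, 375

acct=H18: age_days < 2672 → 402
acct=H24: ELSE → 177
acct=H25: ELSE → 22
acct=H40: age_days < 2672 → 9
acct=H44: age_days < 2672 → 295
acct=H55: age_days < 2672 → 144
acct=H56: age_days < 2672 → 222
acct=H83: age_days < 2672 → 1
acct=H89: age_days < 2672 → 357
acct=H92: age_days < 2672 → 375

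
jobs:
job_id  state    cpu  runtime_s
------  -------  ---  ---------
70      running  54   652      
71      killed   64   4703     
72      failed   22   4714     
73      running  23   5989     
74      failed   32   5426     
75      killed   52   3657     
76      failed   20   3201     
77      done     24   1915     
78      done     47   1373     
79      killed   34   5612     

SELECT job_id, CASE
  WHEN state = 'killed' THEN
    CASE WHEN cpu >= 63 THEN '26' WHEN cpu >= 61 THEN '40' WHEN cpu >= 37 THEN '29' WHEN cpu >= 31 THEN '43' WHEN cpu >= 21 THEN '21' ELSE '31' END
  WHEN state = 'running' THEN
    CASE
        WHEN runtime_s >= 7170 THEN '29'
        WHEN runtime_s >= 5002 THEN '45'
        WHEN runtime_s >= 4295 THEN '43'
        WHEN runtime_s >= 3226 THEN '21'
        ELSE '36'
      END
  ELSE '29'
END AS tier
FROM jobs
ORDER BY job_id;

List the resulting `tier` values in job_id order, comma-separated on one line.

36, 26, 29, 45, 29, 29, 29, 29, 29, 43

job_id=70: state='running' → inner[ELSE] → 36
job_id=71: state='killed' → inner[cpu >= 63] → 26
job_id=72: state='failed' → outer ELSE → 29
job_id=73: state='running' → inner[runtime_s >= 5002] → 45
job_id=74: state='failed' → outer ELSE → 29
job_id=75: state='killed' → inner[cpu >= 37] → 29
job_id=76: state='failed' → outer ELSE → 29
job_id=77: state='done' → outer ELSE → 29
job_id=78: state='done' → outer ELSE → 29
job_id=79: state='killed' → inner[cpu >= 31] → 43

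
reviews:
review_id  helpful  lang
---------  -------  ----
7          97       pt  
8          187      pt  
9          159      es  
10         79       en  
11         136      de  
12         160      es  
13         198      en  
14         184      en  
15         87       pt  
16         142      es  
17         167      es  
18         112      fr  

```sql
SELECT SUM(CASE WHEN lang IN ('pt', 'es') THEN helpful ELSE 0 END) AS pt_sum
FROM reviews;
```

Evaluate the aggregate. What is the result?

review_id=7: ✓ → 97
review_id=8: ✓ → 187
review_id=9: ✓ → 159
review_id=10: ✗
review_id=11: ✗
review_id=12: ✓ → 160
review_id=13: ✗
review_id=14: ✗
review_id=15: ✓ → 87
review_id=16: ✓ → 142
review_id=17: ✓ → 167
review_id=18: ✗
pt_sum = 97 + 187 + 159 + 160 + 87 + 142 + 167 = 999

999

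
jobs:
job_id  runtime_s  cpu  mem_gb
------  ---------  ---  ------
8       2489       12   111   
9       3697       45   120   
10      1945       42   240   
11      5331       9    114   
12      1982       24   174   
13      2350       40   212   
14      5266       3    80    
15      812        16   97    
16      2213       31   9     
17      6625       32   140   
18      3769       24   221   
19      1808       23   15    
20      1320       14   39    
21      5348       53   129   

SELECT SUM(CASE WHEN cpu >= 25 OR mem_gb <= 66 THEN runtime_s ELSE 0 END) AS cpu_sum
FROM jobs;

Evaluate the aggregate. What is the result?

job_id=8: ✗
job_id=9: ✓ → 3697
job_id=10: ✓ → 1945
job_id=11: ✗
job_id=12: ✗
job_id=13: ✓ → 2350
job_id=14: ✗
job_id=15: ✗
job_id=16: ✓ → 2213
job_id=17: ✓ → 6625
job_id=18: ✗
job_id=19: ✓ → 1808
job_id=20: ✓ → 1320
job_id=21: ✓ → 5348
cpu_sum = 3697 + 1945 + 2350 + 2213 + 6625 + 1808 + 1320 + 5348 = 25306

25306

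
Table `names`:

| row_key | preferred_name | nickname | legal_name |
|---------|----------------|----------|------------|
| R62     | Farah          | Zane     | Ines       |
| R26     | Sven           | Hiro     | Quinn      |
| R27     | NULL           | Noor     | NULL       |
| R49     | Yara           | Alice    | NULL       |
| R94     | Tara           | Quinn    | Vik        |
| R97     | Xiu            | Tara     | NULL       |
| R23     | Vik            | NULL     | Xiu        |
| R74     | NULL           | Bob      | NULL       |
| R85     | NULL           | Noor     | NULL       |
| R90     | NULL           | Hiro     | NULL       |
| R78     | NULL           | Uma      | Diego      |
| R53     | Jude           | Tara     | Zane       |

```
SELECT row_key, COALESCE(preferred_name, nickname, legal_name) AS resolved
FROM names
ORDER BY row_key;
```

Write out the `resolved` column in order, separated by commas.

Vik, Sven, Noor, Yara, Jude, Farah, Bob, Uma, Noor, Hiro, Tara, Xiu

row_key=R23: preferred_name=Vik → Vik
row_key=R26: preferred_name=Sven → Sven
row_key=R27: preferred_name=NULL, nickname=Noor → Noor
row_key=R49: preferred_name=Yara → Yara
row_key=R53: preferred_name=Jude → Jude
row_key=R62: preferred_name=Farah → Farah
row_key=R74: preferred_name=NULL, nickname=Bob → Bob
row_key=R78: preferred_name=NULL, nickname=Uma → Uma
row_key=R85: preferred_name=NULL, nickname=Noor → Noor
row_key=R90: preferred_name=NULL, nickname=Hiro → Hiro
row_key=R94: preferred_name=Tara → Tara
row_key=R97: preferred_name=Xiu → Xiu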